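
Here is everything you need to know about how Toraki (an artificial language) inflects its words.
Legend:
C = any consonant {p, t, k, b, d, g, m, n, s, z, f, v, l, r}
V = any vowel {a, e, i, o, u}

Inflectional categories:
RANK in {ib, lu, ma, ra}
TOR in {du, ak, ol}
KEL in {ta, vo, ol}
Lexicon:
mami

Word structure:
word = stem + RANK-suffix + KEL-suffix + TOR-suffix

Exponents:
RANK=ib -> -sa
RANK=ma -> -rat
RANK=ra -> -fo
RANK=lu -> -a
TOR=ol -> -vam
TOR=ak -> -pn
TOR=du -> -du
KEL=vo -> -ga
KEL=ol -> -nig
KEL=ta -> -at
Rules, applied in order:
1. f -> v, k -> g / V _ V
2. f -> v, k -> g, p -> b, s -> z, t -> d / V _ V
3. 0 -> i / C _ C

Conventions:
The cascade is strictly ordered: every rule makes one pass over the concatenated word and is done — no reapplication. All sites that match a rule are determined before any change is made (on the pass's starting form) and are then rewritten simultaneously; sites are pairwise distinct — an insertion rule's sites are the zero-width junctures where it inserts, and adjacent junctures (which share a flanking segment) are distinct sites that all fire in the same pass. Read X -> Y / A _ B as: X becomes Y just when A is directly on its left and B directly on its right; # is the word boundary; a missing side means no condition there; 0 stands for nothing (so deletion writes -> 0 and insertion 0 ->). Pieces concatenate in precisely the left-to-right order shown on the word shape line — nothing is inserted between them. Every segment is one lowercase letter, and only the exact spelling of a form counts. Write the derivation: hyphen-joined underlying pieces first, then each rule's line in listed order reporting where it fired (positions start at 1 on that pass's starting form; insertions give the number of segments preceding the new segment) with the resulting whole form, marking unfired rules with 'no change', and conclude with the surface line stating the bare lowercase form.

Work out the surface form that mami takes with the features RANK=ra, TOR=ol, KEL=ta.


underlying: mami-fo-at-vam
1. f -> v, k -> g / V _ V: fires at position(s) 5: mamivoatvam
2. f -> v, k -> g, p -> b, s -> z, t -> d / V _ V: no change
3. 0 -> i / C _ C: inserts after position(s) 8: mamivoativam
surface: mamivoativam


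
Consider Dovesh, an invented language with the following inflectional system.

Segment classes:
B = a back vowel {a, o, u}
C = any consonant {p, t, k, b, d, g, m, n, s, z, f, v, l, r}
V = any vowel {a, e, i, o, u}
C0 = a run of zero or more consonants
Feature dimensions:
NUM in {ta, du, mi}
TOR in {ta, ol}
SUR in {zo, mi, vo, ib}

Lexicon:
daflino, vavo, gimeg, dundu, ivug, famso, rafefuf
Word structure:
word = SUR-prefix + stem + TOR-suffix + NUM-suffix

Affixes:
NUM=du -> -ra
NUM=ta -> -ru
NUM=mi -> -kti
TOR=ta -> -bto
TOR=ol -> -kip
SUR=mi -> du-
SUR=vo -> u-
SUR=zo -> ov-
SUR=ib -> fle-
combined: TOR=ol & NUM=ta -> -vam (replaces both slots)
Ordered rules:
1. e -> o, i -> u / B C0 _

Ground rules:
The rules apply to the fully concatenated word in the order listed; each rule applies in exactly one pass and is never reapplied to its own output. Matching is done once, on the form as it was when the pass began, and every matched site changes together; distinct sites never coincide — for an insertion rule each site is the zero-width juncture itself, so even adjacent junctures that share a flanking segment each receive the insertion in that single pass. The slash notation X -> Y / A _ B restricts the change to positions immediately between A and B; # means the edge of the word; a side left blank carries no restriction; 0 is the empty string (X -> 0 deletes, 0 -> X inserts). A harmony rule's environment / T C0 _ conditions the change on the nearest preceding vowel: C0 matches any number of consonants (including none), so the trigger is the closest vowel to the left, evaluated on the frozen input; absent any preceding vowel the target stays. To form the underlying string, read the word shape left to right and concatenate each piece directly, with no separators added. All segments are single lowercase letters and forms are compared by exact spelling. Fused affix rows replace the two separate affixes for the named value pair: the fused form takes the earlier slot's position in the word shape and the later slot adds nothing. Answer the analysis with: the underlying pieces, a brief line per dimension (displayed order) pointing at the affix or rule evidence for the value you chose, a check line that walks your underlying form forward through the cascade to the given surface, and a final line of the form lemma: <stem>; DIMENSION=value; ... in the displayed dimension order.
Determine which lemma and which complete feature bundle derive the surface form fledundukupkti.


underlying: fle-dundu-kip-kti
NUM=mi - signalled by the affix -kti
TOR=ol - signalled by the affix -kip
SUR=ib - signalled by the affix fle-
check: fledundukipkti -> fledundukupkti
lemma: dundu; NUM=mi; TOR=ol; SUR=ib


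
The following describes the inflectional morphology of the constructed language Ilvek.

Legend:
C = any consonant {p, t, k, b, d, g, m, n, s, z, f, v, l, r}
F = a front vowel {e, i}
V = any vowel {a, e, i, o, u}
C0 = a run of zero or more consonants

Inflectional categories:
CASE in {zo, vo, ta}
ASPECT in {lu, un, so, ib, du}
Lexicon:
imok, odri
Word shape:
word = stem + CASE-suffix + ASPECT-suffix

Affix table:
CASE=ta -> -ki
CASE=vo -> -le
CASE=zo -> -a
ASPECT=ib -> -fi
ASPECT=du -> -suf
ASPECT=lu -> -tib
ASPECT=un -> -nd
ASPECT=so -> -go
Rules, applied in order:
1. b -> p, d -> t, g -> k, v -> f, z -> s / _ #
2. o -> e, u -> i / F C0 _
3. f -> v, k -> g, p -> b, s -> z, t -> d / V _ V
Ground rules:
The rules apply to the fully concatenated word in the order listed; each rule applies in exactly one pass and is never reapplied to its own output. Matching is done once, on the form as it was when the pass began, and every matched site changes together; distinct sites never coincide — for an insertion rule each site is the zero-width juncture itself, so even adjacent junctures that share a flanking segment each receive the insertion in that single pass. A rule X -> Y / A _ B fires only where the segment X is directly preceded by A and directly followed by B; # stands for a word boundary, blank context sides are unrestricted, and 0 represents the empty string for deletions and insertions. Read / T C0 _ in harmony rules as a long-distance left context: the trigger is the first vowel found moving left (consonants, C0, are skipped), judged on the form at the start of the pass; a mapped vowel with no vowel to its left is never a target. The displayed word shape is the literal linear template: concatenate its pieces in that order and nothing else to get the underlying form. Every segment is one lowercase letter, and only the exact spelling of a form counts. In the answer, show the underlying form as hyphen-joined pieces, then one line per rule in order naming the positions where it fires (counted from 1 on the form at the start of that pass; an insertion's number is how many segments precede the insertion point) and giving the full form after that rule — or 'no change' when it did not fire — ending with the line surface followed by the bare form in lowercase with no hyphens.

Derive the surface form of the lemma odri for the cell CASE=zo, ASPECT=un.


underlying: odri-a-nd
1. b -> p, d -> t, g -> k, v -> f, z -> s / _ #: fires at position(s) 7: odriant
2. o -> e, u -> i / F C0 _: no change
3. f -> v, k -> g, p -> b, s -> z, t -> d / V _ V: no change
surface: odriant


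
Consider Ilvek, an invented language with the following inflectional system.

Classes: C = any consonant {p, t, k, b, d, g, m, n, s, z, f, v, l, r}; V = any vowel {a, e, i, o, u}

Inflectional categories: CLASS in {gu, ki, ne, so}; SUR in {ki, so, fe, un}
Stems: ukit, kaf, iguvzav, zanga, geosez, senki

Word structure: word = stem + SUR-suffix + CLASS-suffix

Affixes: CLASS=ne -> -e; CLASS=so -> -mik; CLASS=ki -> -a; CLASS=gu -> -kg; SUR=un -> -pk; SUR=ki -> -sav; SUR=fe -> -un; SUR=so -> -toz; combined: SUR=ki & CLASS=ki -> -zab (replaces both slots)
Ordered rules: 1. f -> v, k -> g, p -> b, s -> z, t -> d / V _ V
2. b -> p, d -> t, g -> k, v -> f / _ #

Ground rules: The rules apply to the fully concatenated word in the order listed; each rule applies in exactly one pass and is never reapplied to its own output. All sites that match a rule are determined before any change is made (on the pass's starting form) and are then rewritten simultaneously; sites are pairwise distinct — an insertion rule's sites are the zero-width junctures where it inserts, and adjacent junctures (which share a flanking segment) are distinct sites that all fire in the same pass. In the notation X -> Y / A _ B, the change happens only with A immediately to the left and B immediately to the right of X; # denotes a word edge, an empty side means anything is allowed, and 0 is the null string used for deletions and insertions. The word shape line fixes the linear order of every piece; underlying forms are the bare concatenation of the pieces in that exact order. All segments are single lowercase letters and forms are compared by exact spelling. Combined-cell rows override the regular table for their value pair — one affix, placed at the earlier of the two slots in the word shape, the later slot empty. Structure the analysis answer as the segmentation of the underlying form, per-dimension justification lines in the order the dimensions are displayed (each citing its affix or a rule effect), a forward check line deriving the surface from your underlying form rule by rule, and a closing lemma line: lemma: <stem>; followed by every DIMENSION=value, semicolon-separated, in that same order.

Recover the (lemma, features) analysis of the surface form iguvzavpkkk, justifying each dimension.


underlying: iguvzav-pk-kg
CLASS=gu - signalled by the affix -kg
SUR=un - signalled by the affix -pk
check: iguvzavpkkg -> iguvzavpkkg -> iguvzavpkkk
lemma: iguvzav; CLASS=gu; SUR=un


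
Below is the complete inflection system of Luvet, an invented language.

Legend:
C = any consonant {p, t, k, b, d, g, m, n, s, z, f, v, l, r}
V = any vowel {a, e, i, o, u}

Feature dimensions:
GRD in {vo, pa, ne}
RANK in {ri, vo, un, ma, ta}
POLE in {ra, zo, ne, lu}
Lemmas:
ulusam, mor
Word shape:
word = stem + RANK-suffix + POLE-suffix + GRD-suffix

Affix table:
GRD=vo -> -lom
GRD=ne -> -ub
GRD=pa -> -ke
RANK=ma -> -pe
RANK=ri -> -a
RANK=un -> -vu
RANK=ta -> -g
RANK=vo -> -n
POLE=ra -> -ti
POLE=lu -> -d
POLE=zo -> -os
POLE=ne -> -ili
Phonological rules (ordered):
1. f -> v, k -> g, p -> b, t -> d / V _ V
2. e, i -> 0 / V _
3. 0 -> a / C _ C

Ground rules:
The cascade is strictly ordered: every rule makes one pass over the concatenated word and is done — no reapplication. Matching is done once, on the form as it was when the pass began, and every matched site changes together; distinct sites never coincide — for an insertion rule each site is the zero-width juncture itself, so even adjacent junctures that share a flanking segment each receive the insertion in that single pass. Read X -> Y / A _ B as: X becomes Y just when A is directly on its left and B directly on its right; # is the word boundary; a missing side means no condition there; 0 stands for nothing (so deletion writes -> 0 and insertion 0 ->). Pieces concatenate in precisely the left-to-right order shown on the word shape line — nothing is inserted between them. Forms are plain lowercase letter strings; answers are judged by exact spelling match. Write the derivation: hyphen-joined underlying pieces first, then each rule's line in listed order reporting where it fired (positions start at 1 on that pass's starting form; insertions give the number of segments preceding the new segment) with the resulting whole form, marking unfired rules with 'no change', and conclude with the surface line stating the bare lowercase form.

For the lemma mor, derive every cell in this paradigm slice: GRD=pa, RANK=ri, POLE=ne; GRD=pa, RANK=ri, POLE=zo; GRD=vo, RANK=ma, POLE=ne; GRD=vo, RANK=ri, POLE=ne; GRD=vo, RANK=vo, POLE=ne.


cell GRD=pa, RANK=ri, POLE=ne:
underlying: mor-a-ili-ke
1. f -> v, k -> g, p -> b, t -> d / V _ V: fires at position(s) 8: morailige
2. e, i -> 0 / V _: fires at position(s) 5: moralige
3. 0 -> a / C _ C: no change
surface: moralige

cell GRD=pa, RANK=ri, POLE=zo:
underlying: mor-a-os-ke
1. f -> v, k -> g, p -> b, t -> d / V _ V: no change
2. e, i -> 0 / V _: no change
3. 0 -> a / C _ C: inserts after position(s) 6: moraosake
surface: moraosake

cell GRD=vo, RANK=ma, POLE=ne:
underlying: mor-pe-ili-lom
1. f -> v, k -> g, p -> b, t -> d / V _ V: no change
2. e, i -> 0 / V _: fires at position(s) 6: morpelilom
3. 0 -> a / C _ C: inserts after position(s) 3: morapelilom
surface: morapelilom

cell GRD=vo, RANK=ri, POLE=ne:
underlying: mor-a-ili-lom
1. f -> v, k -> g, p -> b, t -> d / V _ V: no change
2. e, i -> 0 / V _: fires at position(s) 5: moralilom
3. 0 -> a / C _ C: no change
surface: moralilom

cell GRD=vo, RANK=vo, POLE=ne:
underlying: mor-n-ili-lom
1. f -> v, k -> g, p -> b, t -> d / V _ V: no change
2. e, i -> 0 / V _: no change
3. 0 -> a / C _ C: inserts after position(s) 3: moranililom
surface: moranililom


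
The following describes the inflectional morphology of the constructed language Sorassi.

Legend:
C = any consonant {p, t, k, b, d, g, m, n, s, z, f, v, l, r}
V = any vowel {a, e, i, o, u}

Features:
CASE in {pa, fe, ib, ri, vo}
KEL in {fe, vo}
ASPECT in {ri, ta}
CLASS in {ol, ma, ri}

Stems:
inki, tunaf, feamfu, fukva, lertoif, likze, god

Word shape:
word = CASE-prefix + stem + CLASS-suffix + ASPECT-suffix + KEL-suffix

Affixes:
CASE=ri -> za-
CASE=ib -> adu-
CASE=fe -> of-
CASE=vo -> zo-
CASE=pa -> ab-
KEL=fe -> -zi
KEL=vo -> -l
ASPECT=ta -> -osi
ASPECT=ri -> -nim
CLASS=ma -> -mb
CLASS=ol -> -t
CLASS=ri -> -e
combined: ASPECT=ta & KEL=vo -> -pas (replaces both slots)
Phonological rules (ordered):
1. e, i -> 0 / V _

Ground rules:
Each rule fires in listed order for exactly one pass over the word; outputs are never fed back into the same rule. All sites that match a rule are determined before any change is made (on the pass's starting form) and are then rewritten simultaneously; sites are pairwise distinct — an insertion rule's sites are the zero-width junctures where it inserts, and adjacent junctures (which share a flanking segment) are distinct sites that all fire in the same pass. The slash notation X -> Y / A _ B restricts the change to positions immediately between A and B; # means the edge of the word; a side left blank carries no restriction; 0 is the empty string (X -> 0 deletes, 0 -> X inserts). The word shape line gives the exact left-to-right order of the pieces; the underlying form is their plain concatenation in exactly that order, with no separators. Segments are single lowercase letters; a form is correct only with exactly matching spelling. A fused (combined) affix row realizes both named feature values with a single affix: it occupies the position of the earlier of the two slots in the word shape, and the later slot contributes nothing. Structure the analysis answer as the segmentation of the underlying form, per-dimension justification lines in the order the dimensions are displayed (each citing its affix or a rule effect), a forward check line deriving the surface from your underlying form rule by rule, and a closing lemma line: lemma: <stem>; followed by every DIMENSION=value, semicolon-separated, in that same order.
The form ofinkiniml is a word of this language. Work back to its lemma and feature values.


underlying: of-inki-e-nim-l
CASE=fe - signalled by the affix of-
KEL=vo - signalled by the affix -l
ASPECT=ri - signalled by the affix -nim
CLASS=ri - signalled by the affix -e
check: ofinkieniml -> ofinkiniml
lemma: inki; CASE=fe; KEL=vo; ASPECT=ri; CLASS=ri


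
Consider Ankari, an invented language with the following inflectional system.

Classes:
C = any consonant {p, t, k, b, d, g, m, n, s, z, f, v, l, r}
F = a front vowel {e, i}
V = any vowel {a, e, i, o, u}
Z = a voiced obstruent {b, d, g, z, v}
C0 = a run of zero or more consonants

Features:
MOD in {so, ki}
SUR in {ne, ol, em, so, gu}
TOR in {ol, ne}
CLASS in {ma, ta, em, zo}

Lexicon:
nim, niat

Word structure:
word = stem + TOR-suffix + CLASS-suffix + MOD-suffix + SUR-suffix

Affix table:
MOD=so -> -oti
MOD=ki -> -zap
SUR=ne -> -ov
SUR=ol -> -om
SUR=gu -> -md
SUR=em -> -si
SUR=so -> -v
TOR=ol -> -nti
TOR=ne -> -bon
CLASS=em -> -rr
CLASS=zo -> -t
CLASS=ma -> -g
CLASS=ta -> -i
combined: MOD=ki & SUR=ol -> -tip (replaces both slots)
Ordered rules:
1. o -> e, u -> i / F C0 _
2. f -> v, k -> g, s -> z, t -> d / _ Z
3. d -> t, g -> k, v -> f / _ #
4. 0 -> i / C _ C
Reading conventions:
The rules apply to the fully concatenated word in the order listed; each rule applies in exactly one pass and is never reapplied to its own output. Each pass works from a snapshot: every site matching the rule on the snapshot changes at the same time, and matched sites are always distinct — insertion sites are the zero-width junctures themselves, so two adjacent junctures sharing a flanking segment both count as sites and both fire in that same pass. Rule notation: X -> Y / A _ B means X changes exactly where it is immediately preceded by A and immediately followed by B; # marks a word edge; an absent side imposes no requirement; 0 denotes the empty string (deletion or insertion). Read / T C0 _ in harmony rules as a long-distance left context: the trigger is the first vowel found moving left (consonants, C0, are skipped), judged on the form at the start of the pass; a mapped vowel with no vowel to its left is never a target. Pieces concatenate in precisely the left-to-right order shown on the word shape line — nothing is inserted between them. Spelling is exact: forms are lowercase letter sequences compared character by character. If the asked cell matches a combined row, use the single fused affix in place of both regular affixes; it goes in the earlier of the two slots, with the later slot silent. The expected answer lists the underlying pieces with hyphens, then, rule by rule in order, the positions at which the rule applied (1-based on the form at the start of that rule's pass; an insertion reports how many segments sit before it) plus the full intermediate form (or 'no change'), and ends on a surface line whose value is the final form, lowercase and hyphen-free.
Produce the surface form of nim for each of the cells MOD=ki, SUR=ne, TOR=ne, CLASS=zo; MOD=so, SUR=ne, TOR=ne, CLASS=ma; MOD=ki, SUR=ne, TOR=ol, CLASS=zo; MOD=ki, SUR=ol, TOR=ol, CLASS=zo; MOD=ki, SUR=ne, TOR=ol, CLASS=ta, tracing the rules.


cell MOD=ki, SUR=ne, TOR=ne, CLASS=zo:
underlying: nim-bon-t-zap-ov
1. o -> e, u -> i / F C0 _: fires at position(s) 5: nimbentzapov
2. f -> v, k -> g, s -> z, t -> d / _ Z: fires at position(s) 7: nimbendzapov
3. d -> t, g -> k, v -> f / _ #: fires at position(s) 12: nimbendzapof
4. 0 -> i / C _ C: inserts after position(s) 3, 6, 7: nimibenidizapof
surface: nimibenidizapof

cell MOD=so, SUR=ne, TOR=ne, CLASS=ma:
underlying: nim-bon-g-oti-ov
1. o -> e, u -> i / F C0 _: fires at position(s) 5, 11: nimbengotiev
2. f -> v, k -> g, s -> z, t -> d / _ Z: no change
3. d -> t, g -> k, v -> f / _ #: fires at position(s) 12: nimbengotief
4. 0 -> i / C _ C: inserts after position(s) 3, 6: nimibenigotief
surface: nimibenigotief

cell MOD=ki, SUR=ne, TOR=ol, CLASS=zo:
underlying: nim-nti-t-zap-ov
1. o -> e, u -> i / F C0 _: no change
2. f -> v, k -> g, s -> z, t -> d / _ Z: fires at position(s) 7: nimntidzapov
3. d -> t, g -> k, v -> f / _ #: fires at position(s) 12: nimntidzapof
4. 0 -> i / C _ C: inserts after position(s) 3, 4, 7: niminitidizapof
surface: niminitidizapof

cell MOD=ki, SUR=ol, TOR=ol, CLASS=zo:
underlying: nim-nti-t-tip
1. o -> e, u -> i / F C0 _: no change
2. f -> v, k -> g, s -> z, t -> d / _ Z: no change
3. d -> t, g -> k, v -> f / _ #: no change
4. 0 -> i / C _ C: inserts after position(s) 3, 4, 7: niminitititip
surface: niminitititip

cell MOD=ki, SUR=ne, TOR=ol, CLASS=ta:
underlying: nim-nti-i-zap-ov
1. o -> e, u -> i / F C0 _: no change
2. f -> v, k -> g, s -> z, t -> d / _ Z: no change
3. d -> t, g -> k, v -> f / _ #: fires at position(s) 12: nimntiizapof
4. 0 -> i / C _ C: inserts after position(s) 3, 4: niminitiizapof
surface: niminitiizapof


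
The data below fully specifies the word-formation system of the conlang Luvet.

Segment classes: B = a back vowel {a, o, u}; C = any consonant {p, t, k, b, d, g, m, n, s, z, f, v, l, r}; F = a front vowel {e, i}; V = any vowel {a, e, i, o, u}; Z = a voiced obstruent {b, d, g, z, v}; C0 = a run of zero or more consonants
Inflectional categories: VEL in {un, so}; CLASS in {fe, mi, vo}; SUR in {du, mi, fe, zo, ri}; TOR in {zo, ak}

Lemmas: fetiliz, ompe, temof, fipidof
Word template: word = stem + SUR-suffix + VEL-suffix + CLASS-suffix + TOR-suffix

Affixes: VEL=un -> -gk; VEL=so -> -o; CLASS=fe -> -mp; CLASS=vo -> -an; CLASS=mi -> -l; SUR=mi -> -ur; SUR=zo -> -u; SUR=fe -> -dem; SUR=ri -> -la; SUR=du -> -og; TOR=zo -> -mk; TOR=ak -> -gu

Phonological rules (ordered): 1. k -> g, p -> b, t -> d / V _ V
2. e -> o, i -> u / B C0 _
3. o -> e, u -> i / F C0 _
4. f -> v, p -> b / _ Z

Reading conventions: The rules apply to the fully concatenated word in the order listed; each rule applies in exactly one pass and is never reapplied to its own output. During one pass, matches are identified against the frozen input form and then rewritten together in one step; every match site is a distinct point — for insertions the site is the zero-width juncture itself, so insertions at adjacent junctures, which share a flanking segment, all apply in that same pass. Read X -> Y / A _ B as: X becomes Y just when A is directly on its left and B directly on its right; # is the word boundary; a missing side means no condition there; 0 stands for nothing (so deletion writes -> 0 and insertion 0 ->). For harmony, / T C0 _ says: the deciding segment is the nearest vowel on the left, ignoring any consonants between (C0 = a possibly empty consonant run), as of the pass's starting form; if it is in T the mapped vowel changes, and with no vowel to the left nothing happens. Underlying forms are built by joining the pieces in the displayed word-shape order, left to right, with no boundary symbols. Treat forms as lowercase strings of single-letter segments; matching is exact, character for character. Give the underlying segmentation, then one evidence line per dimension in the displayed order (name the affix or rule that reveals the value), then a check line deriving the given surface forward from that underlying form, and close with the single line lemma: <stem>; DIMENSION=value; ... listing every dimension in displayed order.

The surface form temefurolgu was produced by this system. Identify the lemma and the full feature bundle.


underlying: temof-ur-o-l-gu
VEL=so - signalled by the affix -o
CLASS=mi - signalled by the affix -l
SUR=mi - signalled by the affix -ur
TOR=ak - signalled by the affix -gu
check: temofurolgu -> temofurolgu -> temofurolgu -> temefurolgu -> temefurolgu
lemma: temof; VEL=so; CLASS=mi; SUR=mi; TOR=ak


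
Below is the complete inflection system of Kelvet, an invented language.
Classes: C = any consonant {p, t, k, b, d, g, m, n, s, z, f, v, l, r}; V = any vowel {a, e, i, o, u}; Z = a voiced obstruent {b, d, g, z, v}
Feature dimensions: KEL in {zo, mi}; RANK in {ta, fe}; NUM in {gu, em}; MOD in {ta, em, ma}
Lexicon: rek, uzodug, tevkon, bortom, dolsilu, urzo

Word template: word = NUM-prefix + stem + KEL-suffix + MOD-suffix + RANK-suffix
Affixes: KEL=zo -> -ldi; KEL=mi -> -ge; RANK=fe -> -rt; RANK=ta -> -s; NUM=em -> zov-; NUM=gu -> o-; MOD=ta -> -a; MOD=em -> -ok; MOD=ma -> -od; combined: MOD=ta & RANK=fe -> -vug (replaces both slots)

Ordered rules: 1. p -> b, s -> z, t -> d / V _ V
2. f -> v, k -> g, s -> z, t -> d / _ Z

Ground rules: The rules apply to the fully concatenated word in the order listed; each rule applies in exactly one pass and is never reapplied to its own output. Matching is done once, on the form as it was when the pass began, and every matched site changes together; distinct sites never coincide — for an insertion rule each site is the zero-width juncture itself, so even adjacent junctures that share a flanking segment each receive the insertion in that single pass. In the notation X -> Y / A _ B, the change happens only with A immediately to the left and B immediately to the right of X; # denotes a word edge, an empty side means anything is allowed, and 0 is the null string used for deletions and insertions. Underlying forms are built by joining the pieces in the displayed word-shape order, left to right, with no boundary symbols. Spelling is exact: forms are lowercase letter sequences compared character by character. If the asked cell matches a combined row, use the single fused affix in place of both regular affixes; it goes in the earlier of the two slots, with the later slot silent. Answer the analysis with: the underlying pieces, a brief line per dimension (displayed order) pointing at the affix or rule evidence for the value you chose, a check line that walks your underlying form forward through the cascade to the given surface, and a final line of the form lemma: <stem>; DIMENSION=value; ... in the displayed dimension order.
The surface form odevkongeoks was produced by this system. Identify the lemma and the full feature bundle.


underlying: o-tevkon-ge-ok-s
KEL=mi - signalled by the affix -ge
RANK=ta - signalled by the affix -s
NUM=gu - signalled by the affix o-
MOD=em - signalled by the affix -ok
check: otevkongeoks -> odevkongeoks -> odevkongeoks
lemma: tevkon; KEL=mi; RANK=ta; NUM=gu; MOD=em


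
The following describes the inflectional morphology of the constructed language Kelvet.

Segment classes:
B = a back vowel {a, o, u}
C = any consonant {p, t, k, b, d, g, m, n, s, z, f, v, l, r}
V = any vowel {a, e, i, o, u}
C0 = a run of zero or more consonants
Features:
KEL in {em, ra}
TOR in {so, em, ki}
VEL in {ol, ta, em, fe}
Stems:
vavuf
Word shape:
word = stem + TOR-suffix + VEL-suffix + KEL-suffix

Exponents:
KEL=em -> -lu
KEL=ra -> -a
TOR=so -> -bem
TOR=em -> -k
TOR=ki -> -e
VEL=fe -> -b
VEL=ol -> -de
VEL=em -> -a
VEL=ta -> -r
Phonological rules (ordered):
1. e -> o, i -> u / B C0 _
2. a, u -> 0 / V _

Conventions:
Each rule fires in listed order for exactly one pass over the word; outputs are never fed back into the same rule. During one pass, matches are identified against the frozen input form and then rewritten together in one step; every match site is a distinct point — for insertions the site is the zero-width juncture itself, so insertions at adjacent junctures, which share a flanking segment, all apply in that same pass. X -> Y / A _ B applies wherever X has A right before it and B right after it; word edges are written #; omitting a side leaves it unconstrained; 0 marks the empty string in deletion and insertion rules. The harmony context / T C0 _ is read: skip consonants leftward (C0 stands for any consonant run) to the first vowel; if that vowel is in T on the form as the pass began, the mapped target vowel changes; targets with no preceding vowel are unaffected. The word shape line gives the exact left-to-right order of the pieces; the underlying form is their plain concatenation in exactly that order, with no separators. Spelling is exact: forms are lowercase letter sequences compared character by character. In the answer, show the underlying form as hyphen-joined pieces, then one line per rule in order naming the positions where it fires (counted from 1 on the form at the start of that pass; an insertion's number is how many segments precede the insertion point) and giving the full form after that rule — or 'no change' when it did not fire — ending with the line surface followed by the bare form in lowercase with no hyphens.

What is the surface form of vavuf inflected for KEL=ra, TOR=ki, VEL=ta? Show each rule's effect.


underlying: vavuf-e-r-a
1. e -> o, i -> u / B C0 _: fires at position(s) 6: vavufora
2. a, u -> 0 / V _: no change
surface: vavufora


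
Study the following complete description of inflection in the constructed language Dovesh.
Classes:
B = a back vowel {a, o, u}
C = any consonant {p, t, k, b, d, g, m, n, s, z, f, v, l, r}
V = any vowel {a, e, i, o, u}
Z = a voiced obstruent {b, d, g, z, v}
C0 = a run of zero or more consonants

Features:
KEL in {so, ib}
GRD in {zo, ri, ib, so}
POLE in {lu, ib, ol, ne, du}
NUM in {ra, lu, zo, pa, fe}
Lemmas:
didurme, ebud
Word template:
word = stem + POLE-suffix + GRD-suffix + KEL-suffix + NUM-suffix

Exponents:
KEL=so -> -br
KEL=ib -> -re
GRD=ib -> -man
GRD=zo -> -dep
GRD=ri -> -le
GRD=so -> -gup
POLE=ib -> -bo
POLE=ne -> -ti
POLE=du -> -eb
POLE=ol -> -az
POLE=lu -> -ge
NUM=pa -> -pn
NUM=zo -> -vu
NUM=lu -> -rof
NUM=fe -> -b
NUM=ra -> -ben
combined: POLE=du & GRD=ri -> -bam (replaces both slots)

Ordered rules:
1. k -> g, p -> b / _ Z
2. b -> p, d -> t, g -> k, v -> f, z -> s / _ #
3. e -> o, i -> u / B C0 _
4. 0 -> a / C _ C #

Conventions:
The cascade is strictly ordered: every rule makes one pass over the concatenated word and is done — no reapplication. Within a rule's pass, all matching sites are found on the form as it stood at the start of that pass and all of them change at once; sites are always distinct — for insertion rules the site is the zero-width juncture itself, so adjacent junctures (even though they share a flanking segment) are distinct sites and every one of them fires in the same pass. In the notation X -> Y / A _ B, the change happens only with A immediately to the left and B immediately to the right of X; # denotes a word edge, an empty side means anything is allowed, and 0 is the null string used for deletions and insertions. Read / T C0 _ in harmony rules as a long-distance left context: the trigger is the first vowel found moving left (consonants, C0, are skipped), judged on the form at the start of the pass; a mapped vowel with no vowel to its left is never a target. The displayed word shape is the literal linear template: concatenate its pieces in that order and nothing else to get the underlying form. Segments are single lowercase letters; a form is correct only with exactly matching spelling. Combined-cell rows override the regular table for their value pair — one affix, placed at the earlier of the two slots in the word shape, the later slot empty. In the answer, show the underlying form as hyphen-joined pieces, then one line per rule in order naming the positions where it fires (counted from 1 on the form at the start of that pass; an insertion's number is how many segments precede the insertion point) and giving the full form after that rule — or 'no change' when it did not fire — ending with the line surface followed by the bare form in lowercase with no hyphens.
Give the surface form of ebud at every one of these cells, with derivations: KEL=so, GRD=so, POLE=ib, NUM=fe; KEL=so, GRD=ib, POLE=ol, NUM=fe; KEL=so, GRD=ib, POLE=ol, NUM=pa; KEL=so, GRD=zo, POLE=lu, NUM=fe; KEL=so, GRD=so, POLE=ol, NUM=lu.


cell KEL=so, GRD=so, POLE=ib, NUM=fe:
underlying: ebud-bo-gup-br-b
1. k -> g, p -> b / _ Z: fires at position(s) 9: ebudbogubbrb
2. b -> p, d -> t, g -> k, v -> f, z -> s / _ #: fires at position(s) 12: ebudbogubbrp
3. e -> o, i -> u / B C0 _: no change
4. 0 -> a / C _ C #: inserts after position(s) 11: ebudbogubbrap
surface: ebudbogubbrap

cell KEL=so, GRD=ib, POLE=ol, NUM=fe:
underlying: ebud-az-man-br-b
1. k -> g, p -> b / _ Z: no change
2. b -> p, d -> t, g -> k, v -> f, z -> s / _ #: fires at position(s) 12: ebudazmanbrp
3. e -> o, i -> u / B C0 _: no change
4. 0 -> a / C _ C #: inserts after position(s) 11: ebudazmanbrap
surface: ebudazmanbrap

cell KEL=so, GRD=ib, POLE=ol, NUM=pa:
underlying: ebud-az-man-br-pn
1. k -> g, p -> b / _ Z: no change
2. b -> p, d -> t, g -> k, v -> f, z -> s / _ #: no change
3. e -> o, i -> u / B C0 _: no change
4. 0 -> a / C _ C #: inserts after position(s) 12: ebudazmanbrpan
surface: ebudazmanbrpan

cell KEL=so, GRD=zo, POLE=lu, NUM=fe:
underlying: ebud-ge-dep-br-b
1. k -> g, p -> b / _ Z: fires at position(s) 9: ebudgedebbrb
2. b -> p, d -> t, g -> k, v -> f, z -> s / _ #: fires at position(s) 12: ebudgedebbrp
3. e -> o, i -> u / B C0 _: fires at position(s) 6: ebudgodebbrp
4. 0 -> a / C _ C #: inserts after position(s) 11: ebudgodebbrap
surface: ebudgodebbrap

cell KEL=so, GRD=so, POLE=ol, NUM=lu:
underlying: ebud-az-gup-br-rof
1. k -> g, p -> b / _ Z: fires at position(s) 9: ebudazgubbrrof
2. b -> p, d -> t, g -> k, v -> f, z -> s / _ #: no change
3. e -> o, i -> u / B C0 _: no change
4. 0 -> a / C _ C #: no change
surface: ebudazgubbrrof


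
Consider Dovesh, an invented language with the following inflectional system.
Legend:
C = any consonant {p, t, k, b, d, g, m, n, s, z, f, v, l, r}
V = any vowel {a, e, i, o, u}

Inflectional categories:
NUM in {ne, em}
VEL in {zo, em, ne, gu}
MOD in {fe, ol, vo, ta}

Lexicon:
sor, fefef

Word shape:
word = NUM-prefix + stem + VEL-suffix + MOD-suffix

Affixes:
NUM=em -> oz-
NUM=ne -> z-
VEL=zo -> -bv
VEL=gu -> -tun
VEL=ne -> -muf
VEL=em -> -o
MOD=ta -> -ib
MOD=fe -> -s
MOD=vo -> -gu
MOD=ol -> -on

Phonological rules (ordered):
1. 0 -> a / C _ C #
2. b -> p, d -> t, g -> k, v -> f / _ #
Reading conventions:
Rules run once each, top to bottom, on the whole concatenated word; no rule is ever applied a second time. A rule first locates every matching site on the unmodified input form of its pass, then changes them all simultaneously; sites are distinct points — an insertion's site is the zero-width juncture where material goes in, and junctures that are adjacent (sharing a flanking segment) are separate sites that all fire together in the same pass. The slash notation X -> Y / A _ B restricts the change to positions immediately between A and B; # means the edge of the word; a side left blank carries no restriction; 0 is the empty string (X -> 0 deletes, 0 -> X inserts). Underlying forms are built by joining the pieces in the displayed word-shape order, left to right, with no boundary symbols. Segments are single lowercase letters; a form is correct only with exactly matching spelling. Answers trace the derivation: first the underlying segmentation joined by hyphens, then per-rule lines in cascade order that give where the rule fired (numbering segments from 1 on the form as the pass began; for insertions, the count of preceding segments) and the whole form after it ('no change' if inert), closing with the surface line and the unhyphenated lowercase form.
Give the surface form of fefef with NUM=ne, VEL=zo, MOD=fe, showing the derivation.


underlying: z-fefef-bv-s
1. 0 -> a / C _ C #: inserts after position(s) 8: zfefefbvas
2. b -> p, d -> t, g -> k, v -> f / _ #: no change
surface: zfefefbvas


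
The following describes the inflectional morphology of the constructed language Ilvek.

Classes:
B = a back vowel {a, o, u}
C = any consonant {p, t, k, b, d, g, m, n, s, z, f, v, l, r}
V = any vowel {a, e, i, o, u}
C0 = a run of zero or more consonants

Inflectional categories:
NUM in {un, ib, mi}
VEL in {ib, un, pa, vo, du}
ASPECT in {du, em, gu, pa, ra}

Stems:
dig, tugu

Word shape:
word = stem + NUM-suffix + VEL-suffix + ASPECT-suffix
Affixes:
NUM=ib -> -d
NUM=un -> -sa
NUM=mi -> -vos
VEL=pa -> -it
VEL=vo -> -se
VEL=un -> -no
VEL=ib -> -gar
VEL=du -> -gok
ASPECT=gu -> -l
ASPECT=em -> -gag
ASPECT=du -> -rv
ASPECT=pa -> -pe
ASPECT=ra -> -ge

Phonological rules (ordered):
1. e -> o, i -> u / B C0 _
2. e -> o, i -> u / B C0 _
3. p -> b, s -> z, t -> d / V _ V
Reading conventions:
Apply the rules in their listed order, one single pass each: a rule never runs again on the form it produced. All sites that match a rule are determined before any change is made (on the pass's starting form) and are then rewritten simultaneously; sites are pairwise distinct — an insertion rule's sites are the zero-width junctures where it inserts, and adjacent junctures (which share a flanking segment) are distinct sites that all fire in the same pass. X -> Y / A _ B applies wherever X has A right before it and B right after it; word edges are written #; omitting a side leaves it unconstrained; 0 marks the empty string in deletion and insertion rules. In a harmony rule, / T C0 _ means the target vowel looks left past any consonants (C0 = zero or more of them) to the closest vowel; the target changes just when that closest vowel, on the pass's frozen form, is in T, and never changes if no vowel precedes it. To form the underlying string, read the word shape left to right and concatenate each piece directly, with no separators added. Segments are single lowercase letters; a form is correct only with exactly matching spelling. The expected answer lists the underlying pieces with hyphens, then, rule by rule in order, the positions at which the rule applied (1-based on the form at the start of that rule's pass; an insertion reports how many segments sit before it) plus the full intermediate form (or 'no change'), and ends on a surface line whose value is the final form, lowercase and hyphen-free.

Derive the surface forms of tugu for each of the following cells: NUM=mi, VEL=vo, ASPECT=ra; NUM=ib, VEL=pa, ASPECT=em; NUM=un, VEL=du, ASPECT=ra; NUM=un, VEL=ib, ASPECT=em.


cell NUM=mi, VEL=vo, ASPECT=ra:
underlying: tugu-vos-se-ge
1. e -> o, i -> u / B C0 _: fires at position(s) 9: tuguvossoge
2. e -> o, i -> u / B C0 _: fires at position(s) 11: tuguvossogo
3. p -> b, s -> z, t -> d / V _ V: no change
surface: tuguvossogo

cell NUM=ib, VEL=pa, ASPECT=em:
underlying: tugu-d-it-gag
1. e -> o, i -> u / B C0 _: fires at position(s) 6: tugudutgag
2. e -> o, i -> u / B C0 _: no change
3. p -> b, s -> z, t -> d / V _ V: no change
surface: tugudutgag

cell NUM=un, VEL=du, ASPECT=ra:
underlying: tugu-sa-gok-ge
1. e -> o, i -> u / B C0 _: fires at position(s) 11: tugusagokgo
2. e -> o, i -> u / B C0 _: no change
3. p -> b, s -> z, t -> d / V _ V: fires at position(s) 5: tuguzagokgo
surface: tuguzagokgo

cell NUM=un, VEL=ib, ASPECT=em:
underlying: tugu-sa-gar-gag
1. e -> o, i -> u / B C0 _: no change
2. e -> o, i -> u / B C0 _: no change
3. p -> b, s -> z, t -> d / V _ V: fires at position(s) 5: tuguzagargag
surface: tuguzagargag


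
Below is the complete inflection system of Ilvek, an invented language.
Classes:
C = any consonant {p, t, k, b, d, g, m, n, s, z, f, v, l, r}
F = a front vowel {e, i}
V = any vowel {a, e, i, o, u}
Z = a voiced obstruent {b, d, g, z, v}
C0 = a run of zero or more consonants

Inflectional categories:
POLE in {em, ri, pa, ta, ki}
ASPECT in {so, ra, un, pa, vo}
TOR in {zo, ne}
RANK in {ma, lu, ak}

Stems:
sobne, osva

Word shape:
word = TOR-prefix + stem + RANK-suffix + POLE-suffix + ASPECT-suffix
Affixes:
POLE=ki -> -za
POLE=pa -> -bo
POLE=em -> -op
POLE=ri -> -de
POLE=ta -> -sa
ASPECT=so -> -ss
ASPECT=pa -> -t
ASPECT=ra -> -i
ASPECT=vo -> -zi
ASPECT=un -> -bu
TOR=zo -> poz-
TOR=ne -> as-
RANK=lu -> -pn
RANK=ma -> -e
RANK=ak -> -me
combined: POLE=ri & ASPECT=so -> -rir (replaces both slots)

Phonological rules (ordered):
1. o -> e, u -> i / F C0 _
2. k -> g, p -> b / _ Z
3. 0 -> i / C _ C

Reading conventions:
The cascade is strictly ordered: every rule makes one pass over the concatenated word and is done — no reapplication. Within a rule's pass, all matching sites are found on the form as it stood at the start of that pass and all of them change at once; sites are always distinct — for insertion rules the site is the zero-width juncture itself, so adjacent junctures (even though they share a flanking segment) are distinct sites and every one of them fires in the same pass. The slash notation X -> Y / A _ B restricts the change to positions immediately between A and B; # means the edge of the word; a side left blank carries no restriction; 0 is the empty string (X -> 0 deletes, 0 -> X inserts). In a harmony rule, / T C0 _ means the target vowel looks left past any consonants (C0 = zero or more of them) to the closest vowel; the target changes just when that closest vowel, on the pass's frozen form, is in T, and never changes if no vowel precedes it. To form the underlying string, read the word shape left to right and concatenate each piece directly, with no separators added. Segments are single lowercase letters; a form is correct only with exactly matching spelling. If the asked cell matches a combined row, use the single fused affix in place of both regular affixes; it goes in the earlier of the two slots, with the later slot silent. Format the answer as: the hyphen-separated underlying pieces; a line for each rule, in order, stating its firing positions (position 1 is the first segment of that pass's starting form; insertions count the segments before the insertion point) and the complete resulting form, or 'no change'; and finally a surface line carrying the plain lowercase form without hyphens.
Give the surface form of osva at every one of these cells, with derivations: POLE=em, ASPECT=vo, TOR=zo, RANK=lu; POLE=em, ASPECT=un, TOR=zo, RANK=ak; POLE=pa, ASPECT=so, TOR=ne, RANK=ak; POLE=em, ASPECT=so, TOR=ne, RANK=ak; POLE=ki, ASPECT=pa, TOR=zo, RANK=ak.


cell POLE=em, ASPECT=vo, TOR=zo, RANK=lu:
underlying: poz-osva-pn-op-zi
1. o -> e, u -> i / F C0 _: no change
2. k -> g, p -> b / _ Z: fires at position(s) 11: pozosvapnobzi
3. 0 -> i / C _ C: inserts after position(s) 5, 8, 11: pozosivapinobizi
surface: pozosivapinobizi

cell POLE=em, ASPECT=un, TOR=zo, RANK=ak:
underlying: poz-osva-me-op-bu
1. o -> e, u -> i / F C0 _: fires at position(s) 10: pozosvameepbu
2. k -> g, p -> b / _ Z: fires at position(s) 11: pozosvameebbu
3. 0 -> i / C _ C: inserts after position(s) 5, 11: pozosivameebibu
surface: pozosivameebibu

cell POLE=pa, ASPECT=so, TOR=ne, RANK=ak:
underlying: as-osva-me-bo-ss
1. o -> e, u -> i / F C0 _: fires at position(s) 10: asosvamebess
2. k -> g, p -> b / _ Z: no change
3. 0 -> i / C _ C: inserts after position(s) 4, 11: asosivamebesis
surface: asosivamebesis

cell POLE=em, ASPECT=so, TOR=ne, RANK=ak:
underlying: as-osva-me-op-ss
1. o -> e, u -> i / F C0 _: fires at position(s) 9: asosvameepss
2. k -> g, p -> b / _ Z: no change
3. 0 -> i / C _ C: inserts after position(s) 4, 10, 11: asosivameepisis
surface: asosivameepisis

cell POLE=ki, ASPECT=pa, TOR=zo, RANK=ak:
underlying: poz-osva-me-za-t
1. o -> e, u -> i / F C0 _: no change
2. k -> g, p -> b / _ Z: no change
3. 0 -> i / C _ C: inserts after position(s) 5: pozosivamezat
surface: pozosivamezat
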